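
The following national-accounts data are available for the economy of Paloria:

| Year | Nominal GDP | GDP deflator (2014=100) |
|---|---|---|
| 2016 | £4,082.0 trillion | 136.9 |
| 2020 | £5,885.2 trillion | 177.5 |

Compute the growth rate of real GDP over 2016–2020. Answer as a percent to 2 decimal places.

11.20%

Deflate each year: 2016 → 4082.0/1.369 = 2981.74; 2020 → 5885.2/1.775 = 3315.61.
So real GDP changed by 3315.61/2981.74 − 1 = 0.1120, i.e. 11.20%.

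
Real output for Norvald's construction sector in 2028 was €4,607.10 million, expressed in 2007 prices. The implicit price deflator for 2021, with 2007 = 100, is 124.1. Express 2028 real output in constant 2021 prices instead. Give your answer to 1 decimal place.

€5,717.4 million

Real output in 2021 prices = Real output in 2007 prices × (P_2021/P_2007) = 4607.10 × 1.241 = 5717.41.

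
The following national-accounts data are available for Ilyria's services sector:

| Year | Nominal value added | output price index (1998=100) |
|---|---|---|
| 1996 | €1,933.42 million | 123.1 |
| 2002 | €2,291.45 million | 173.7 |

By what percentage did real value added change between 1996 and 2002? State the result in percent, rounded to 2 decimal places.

-16.01%

Real value added 1996 = 1933.42 / 1.231 = 1570.61.
Real value added 2002 = 2291.45 / 1.737 = 1319.20.
Real growth = 1319.20 / 1570.61 − 1 = -0.1601.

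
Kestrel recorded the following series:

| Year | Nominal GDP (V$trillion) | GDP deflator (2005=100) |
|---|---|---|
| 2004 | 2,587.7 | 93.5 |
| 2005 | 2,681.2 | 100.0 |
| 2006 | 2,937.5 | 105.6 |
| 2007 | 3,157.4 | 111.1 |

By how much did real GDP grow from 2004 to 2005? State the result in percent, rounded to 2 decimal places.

Real GDP 2004 = 2587.7/0.935 = 2767.59.
Real GDP 2005 = 2681.2/1.000 = 2681.20.
Change = 2681.20/2767.59 − 1 = -0.0312.

-3.12%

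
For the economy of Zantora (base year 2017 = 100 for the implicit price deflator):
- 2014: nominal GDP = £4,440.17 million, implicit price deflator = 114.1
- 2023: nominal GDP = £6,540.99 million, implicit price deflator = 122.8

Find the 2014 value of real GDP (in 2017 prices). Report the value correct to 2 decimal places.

£3,891.47 million

Real GDP = Nominal / (implicit price deflator/100) = 4440.17 / 1.141 = 3891.47.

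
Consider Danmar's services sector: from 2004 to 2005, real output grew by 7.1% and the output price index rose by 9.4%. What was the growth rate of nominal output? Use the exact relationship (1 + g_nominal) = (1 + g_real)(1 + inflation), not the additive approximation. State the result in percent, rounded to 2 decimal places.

(1 + g_nom) = (1 + g_real)(1 + π) = 1.0710 × 1.0940 = 1.17167.

17.17%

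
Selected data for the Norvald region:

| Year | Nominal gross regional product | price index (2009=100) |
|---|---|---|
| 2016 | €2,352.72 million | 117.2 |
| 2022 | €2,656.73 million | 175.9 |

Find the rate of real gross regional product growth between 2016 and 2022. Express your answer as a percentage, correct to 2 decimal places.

Real gross regional product 2016 = 2352.72 / 1.172 = 2007.44.
Real gross regional product 2022 = 2656.73 / 1.759 = 1510.36.
Real growth = 1510.36 / 2007.44 − 1 = -0.2476.

-24.76%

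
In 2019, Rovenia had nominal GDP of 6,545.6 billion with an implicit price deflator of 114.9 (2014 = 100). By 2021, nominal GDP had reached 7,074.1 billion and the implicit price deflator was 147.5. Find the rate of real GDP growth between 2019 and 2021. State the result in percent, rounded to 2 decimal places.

-15.81%

Real GDP 2019 = 6545.6 / 1.149 = 5696.78.
Real GDP 2021 = 7074.1 / 1.475 = 4796.00.
Real growth = 4796.00 / 5696.78 − 1 = -0.1581.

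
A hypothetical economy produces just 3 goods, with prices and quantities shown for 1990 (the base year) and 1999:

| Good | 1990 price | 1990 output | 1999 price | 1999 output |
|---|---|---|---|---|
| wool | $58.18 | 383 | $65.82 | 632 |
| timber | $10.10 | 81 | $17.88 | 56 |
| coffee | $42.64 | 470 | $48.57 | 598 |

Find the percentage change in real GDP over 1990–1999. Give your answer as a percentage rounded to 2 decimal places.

Real GDP 1990 = Nominal GDP 1990 = 58.18·383 + 10.10·81 + 42.64·470 = 43141.84.
Real GDP 1999 (at 1990 prices) = 58.18·632 + 10.10·56 + 42.64·598 = 62834.08.
Real growth = 62834.08/43141.84 − 1 = 0.4565.

45.65%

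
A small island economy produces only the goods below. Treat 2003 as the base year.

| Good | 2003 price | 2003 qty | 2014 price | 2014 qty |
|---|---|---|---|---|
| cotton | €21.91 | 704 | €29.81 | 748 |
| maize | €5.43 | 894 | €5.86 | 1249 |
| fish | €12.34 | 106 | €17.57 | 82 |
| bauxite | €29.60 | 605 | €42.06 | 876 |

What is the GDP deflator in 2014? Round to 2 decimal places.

135.50

Nominal GDP 2014 = 29.81·748 + 5.86·1249 + 17.57·82 + 42.06·876 = 67902.32.
Real GDP 2014 (at 2003 prices) = 21.91·748 + 5.43·1249 + 12.34·82 + 29.60·876 = 50112.23.
Deflator = Nominal/Real × 100 = 67902.32/50112.23 × 100 = 135.500.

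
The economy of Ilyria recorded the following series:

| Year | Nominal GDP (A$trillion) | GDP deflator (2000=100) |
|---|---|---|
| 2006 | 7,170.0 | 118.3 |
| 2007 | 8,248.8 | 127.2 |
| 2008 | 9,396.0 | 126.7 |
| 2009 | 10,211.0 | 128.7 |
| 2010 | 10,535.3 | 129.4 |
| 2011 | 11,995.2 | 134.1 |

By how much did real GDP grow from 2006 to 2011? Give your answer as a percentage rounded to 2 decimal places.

47.59%

Real GDP 2006 = 7170.0/1.183 = 6060.86.
Real GDP 2011 = 11995.2/1.341 = 8944.97.
Change = 8944.97/6060.86 − 1 = 0.4759.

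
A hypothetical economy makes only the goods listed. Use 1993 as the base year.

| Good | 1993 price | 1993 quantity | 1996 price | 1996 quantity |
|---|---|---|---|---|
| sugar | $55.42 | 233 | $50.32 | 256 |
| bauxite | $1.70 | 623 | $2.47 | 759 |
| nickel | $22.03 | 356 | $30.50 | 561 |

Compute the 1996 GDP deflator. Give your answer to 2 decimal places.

114.48

Nominal GDP 1996 = 50.32·256 + 2.47·759 + 30.50·561 = 31867.15.
Real GDP 1996 (at 1993 prices) = 55.42·256 + 1.70·759 + 22.03·561 = 27836.65.
Deflator = Nominal/Real × 100 = 31867.15/27836.65 × 100 = 114.479.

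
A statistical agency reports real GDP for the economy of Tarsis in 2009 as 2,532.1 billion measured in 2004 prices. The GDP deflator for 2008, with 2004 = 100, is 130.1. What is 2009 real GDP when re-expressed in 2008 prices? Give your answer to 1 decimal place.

3,294.3 billion

Real GDP in 2008 prices = Real GDP in 2004 prices × (P_2008/P_2004) = 2532.1 × 1.301 = 3294.26.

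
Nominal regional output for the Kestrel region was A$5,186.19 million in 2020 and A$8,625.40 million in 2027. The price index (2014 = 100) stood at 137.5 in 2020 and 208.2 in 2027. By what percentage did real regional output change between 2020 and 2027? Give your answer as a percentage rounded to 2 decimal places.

Deflate each year: 2020 → 5186.19/1.375 = 3771.77; 2027 → 8625.40/2.082 = 4142.84.
So real regional output changed by 4142.84/3771.77 − 1 = 0.0984, i.e. 9.84%.

9.84%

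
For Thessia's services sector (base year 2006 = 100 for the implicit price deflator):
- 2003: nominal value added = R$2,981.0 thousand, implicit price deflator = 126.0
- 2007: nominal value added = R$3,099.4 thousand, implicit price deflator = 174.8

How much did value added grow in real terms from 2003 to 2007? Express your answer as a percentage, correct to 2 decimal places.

Deflate each year: 2003 → 2981.0/1.260 = 2365.87; 2007 → 3099.4/1.748 = 1773.11.
So real value added changed by 1773.11/2365.87 − 1 = -0.2505, i.e. -25.05%.

-25.05%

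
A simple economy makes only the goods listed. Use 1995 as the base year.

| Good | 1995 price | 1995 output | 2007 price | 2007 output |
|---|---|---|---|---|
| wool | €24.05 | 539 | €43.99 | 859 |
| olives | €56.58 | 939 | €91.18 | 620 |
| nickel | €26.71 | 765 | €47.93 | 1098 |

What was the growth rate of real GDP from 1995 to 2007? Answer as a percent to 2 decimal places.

-1.69%

Real GDP 1995 = Nominal GDP 1995 = 24.05·539 + 56.58·939 + 26.71·765 = 86524.72.
Real GDP 2007 (at 1995 prices) = 24.05·859 + 56.58·620 + 26.71·1098 = 85066.13.
Real growth = 85066.13/86524.72 − 1 = -0.0169.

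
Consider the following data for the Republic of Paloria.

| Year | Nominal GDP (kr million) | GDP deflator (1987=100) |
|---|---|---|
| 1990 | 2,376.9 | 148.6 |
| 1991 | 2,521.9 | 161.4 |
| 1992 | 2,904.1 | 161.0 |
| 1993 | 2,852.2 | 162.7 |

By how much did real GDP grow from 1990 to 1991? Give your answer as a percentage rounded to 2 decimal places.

Real GDP 1990 = 2376.9/1.486 = 1599.53.
Real GDP 1991 = 2521.9/1.614 = 1562.52.
Change = 1562.52/1599.53 − 1 = -0.0231.

-2.31%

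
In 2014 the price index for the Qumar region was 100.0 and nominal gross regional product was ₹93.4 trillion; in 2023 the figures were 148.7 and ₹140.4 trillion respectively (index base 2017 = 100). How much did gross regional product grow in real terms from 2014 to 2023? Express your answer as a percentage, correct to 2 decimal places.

1.09%

Real gross regional product 2014 = 93.4 / 1.000 = 93.40.
Real gross regional product 2023 = 140.4 / 1.487 = 94.42.
Real growth = 94.42 / 93.40 − 1 = 0.0109.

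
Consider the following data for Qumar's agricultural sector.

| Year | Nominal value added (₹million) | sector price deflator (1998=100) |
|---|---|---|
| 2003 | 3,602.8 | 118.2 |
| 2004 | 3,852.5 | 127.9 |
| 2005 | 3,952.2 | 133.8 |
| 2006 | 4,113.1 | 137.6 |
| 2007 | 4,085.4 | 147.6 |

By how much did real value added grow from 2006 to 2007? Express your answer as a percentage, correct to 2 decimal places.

Real value added 2006 = 4113.1/1.376 = 2989.17.
Real value added 2007 = 4085.4/1.476 = 2767.89.
Change = 2767.89/2989.17 − 1 = -0.0740.

-7.40%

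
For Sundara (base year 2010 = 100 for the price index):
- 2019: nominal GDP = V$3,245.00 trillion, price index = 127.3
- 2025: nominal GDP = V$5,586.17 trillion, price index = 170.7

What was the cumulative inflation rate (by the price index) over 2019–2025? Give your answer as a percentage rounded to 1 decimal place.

Price-level change = 170.7 / 127.3 − 1 = 0.3409.

34.1%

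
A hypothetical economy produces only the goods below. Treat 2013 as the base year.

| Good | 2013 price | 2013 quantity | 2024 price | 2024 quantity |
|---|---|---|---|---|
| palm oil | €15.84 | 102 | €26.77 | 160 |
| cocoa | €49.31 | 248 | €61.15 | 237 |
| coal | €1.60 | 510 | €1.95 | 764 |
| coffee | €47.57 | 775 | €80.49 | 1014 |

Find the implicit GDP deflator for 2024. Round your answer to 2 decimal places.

159.99

Nominal GDP 2024 = 26.77·160 + 61.15·237 + 1.95·764 + 80.49·1014 = 101882.41.
Real GDP 2024 (at 2013 prices) = 15.84·160 + 49.31·237 + 1.60·764 + 47.57·1014 = 63679.25.
Deflator = Nominal/Real × 100 = 101882.41/63679.25 × 100 = 159.993.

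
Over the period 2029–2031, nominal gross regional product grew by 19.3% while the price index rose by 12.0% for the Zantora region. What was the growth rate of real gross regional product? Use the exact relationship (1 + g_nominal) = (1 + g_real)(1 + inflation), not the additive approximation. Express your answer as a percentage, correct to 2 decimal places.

(1 + g_nom) = (1 + g_real)(1 + π), so g_real = 1.1930 / 1.1200 − 1 = 0.06518.

6.52%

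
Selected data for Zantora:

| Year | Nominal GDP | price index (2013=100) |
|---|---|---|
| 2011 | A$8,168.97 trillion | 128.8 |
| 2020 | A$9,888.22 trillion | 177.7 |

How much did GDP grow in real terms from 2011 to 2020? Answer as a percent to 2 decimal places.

Real GDP 2011 = 8168.97 / 1.288 = 6342.37.
Real GDP 2020 = 9888.22 / 1.777 = 5564.56.
Real growth = 5564.56 / 6342.37 − 1 = -0.1226.

-12.26%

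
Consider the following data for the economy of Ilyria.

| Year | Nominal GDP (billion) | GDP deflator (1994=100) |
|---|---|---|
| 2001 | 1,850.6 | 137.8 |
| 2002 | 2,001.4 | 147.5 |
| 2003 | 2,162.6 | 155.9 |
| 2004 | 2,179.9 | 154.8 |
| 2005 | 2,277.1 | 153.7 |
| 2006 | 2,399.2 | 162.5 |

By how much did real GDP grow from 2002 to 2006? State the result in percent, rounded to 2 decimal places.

Real GDP 2002 = 2001.4/1.475 = 1356.88.
Real GDP 2006 = 2399.2/1.625 = 1476.43.
Change = 1476.43/1356.88 − 1 = 0.0881.

8.81%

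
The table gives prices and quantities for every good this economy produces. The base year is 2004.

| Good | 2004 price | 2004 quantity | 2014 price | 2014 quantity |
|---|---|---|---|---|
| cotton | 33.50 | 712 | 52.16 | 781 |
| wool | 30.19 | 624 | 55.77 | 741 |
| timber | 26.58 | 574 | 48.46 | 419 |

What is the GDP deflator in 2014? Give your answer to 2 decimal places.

171.55

Nominal GDP 2014 = 52.16·781 + 55.77·741 + 48.46·419 = 102367.27.
Real GDP 2014 (at 2004 prices) = 33.50·781 + 30.19·741 + 26.58·419 = 59671.31.
Deflator = Nominal/Real × 100 = 102367.27/59671.31 × 100 = 171.552.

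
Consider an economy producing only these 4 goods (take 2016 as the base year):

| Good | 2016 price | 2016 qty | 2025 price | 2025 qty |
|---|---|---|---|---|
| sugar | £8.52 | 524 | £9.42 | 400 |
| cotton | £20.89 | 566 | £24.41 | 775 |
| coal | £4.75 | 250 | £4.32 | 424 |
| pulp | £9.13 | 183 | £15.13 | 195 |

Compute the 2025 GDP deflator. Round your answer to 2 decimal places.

Nominal GDP 2025 = 9.42·400 + 24.41·775 + 4.32·424 + 15.13·195 = 27467.78.
Real GDP 2025 (at 2016 prices) = 8.52·400 + 20.89·775 + 4.75·424 + 9.13·195 = 23392.10.
Deflator = Nominal/Real × 100 = 27467.78/23392.10 × 100 = 117.423.

117.42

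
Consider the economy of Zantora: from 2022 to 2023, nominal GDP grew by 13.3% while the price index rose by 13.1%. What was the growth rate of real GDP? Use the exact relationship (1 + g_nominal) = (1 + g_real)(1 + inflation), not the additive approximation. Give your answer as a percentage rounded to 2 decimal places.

0.18%

(1 + g_nom) = (1 + g_real)(1 + π), so g_real = 1.1330 / 1.1310 − 1 = 0.00177.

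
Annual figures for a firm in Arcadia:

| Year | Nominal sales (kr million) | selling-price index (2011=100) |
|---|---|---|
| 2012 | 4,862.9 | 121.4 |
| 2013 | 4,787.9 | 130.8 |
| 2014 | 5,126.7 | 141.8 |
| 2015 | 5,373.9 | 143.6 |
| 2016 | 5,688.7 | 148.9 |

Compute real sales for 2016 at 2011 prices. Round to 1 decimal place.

Real sales 2016 = 5688.7 / 1.489 = 3820.48.

kr 3,820.5 million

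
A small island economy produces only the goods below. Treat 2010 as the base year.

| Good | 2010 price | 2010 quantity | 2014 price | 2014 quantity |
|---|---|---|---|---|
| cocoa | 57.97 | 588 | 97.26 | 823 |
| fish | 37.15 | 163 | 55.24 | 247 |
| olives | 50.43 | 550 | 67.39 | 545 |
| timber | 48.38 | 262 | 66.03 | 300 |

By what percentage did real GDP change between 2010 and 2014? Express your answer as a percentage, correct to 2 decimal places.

22.75%

Real GDP 2010 = Nominal GDP 2010 = 57.97·588 + 37.15·163 + 50.43·550 + 48.38·262 = 80553.87.
Real GDP 2014 (at 2010 prices) = 57.97·823 + 37.15·247 + 50.43·545 + 48.38·300 = 98883.71.
Real growth = 98883.71/80553.87 − 1 = 0.2275.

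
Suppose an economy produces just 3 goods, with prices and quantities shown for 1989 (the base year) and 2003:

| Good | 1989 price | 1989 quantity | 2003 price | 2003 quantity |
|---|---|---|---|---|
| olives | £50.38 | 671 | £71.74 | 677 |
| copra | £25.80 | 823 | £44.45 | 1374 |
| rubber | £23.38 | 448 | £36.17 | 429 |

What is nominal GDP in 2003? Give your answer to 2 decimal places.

Nominal GDP 2003 = Σ (p_2003 × q_2003) = 71.74·677 + 44.45·1374 + 36.17·429 = 125159.21.

£125159.21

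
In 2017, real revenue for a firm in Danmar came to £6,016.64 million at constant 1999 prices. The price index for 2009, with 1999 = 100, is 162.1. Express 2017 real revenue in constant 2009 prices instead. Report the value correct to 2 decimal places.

£9,752.97 million

Real revenue in 2009 prices = Real revenue in 1999 prices × (P_2009/P_1999) = 6016.64 × 1.621 = 9752.97.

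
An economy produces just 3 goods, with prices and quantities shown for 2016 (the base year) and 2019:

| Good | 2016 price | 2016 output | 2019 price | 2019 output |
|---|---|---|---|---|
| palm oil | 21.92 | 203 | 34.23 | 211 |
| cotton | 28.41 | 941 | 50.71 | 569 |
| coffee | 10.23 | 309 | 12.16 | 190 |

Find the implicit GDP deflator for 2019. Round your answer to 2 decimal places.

Nominal GDP 2019 = 34.23·211 + 50.71·569 + 12.16·190 = 38386.92.
Real GDP 2019 (at 2016 prices) = 21.92·211 + 28.41·569 + 10.23·190 = 22734.11.
Deflator = Nominal/Real × 100 = 38386.92/22734.11 × 100 = 168.852.

168.85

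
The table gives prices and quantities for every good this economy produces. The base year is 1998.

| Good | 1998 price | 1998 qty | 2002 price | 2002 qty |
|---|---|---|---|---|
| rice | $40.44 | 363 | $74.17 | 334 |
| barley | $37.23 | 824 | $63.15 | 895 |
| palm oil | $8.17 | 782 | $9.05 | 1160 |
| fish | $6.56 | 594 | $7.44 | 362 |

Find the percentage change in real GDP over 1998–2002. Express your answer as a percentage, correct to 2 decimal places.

5.46%

Real GDP 1998 = Nominal GDP 1998 = 40.44·363 + 37.23·824 + 8.17·782 + 6.56·594 = 55642.82.
Real GDP 2002 (at 1998 prices) = 40.44·334 + 37.23·895 + 8.17·1160 + 6.56·362 = 58679.73.
Real growth = 58679.73/55642.82 − 1 = 0.0546.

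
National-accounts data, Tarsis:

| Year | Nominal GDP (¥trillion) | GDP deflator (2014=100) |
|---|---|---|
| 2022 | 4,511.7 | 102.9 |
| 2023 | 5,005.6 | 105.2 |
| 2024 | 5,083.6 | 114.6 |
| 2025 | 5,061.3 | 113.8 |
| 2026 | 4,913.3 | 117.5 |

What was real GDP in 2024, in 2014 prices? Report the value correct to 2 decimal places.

¥4,435.95 trillion

Real GDP 2024 = 5083.6 / 1.146 = 4435.95.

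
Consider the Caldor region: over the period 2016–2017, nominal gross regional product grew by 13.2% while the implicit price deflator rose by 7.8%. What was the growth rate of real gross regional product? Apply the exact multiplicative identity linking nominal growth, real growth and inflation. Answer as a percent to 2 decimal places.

(1 + g_nom) = (1 + g_real)(1 + π), so g_real = 1.1320 / 1.0780 − 1 = 0.05009.

5.01%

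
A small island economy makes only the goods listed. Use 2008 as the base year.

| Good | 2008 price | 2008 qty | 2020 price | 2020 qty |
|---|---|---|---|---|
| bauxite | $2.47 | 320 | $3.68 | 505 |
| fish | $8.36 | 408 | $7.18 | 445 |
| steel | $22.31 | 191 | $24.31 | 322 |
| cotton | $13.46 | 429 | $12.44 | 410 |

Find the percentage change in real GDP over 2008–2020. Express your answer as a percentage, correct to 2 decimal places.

24.11%

Real GDP 2008 = Nominal GDP 2008 = 2.47·320 + 8.36·408 + 22.31·191 + 13.46·429 = 14236.83.
Real GDP 2020 (at 2008 prices) = 2.47·505 + 8.36·445 + 22.31·322 + 13.46·410 = 17669.97.
Real growth = 17669.97/14236.83 − 1 = 0.2411.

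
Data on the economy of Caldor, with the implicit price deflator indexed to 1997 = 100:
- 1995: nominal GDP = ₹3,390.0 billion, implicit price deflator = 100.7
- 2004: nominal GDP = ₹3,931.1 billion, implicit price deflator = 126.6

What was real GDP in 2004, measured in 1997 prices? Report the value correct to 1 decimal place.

Real GDP = Nominal / (implicit price deflator/100) = 3931.1 / 1.266 = 3105.13.

₹3,105.1 billion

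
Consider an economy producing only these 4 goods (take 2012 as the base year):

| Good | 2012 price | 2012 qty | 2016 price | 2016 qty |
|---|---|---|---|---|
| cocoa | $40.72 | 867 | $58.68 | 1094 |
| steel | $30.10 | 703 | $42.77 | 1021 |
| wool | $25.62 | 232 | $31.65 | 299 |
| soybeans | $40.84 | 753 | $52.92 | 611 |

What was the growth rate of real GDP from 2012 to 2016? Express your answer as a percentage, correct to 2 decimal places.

15.81%

Real GDP 2012 = Nominal GDP 2012 = 40.72·867 + 30.10·703 + 25.62·232 + 40.84·753 = 93160.90.
Real GDP 2016 (at 2012 prices) = 40.72·1094 + 30.10·1021 + 25.62·299 + 40.84·611 = 107893.40.
Real growth = 107893.40/93160.90 − 1 = 0.1581.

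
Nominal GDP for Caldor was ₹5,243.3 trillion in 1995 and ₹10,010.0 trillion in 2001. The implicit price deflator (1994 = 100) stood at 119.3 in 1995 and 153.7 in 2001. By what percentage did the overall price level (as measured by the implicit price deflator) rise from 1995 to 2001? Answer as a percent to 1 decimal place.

Price-level change = 153.7 / 119.3 − 1 = 0.2883.

28.8%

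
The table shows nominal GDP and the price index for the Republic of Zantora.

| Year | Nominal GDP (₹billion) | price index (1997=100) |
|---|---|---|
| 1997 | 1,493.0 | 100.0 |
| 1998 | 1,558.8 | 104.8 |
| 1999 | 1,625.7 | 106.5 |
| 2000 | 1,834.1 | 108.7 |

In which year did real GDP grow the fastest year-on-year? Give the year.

1998: real = 1558.8/1.048 = 1487.40; growth vs 1997 (1493.00) = -0.38%.
1999: real = 1625.7/1.065 = 1526.48; growth vs 1998 (1487.40) = 2.63%.
2000: real = 1834.1/1.087 = 1687.30; growth vs 1999 (1526.48) = 10.54%.

2000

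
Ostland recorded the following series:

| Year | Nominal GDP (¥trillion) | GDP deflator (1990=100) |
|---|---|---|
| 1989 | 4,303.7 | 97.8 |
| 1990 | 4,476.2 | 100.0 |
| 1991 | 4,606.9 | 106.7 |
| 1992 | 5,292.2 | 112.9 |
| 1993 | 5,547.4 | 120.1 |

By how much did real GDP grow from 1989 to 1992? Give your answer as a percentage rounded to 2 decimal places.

Real GDP 1989 = 4303.7/0.978 = 4400.51.
Real GDP 1992 = 5292.2/1.129 = 4687.51.
Change = 4687.51/4400.51 − 1 = 0.0652.

6.52%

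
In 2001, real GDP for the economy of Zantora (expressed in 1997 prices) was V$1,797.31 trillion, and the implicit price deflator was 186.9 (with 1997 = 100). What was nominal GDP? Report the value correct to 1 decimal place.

Nominal GDP = Real × (implicit price deflator/100) = 1797.31 × 1.869 = 3359.17.

V$3,359.2 trillion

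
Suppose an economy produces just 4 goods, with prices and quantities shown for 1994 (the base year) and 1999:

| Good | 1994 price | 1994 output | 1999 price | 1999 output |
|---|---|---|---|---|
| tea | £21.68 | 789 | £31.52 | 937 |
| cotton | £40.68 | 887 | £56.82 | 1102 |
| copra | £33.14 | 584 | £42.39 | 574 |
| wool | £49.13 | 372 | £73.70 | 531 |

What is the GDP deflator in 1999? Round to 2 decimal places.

141.14

Nominal GDP 1999 = 31.52·937 + 56.82·1102 + 42.39·574 + 73.70·531 = 155616.44.
Real GDP 1999 (at 1994 prices) = 21.68·937 + 40.68·1102 + 33.14·574 + 49.13·531 = 110253.91.
Deflator = Nominal/Real × 100 = 155616.44/110253.91 × 100 = 141.144.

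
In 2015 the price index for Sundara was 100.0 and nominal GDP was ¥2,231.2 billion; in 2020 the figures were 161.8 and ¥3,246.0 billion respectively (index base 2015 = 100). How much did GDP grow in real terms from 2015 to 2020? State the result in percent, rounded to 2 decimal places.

-10.09%

Real GDP 2015 = 2231.2 / 1.000 = 2231.20.
Real GDP 2020 = 3246.0 / 1.618 = 2006.18.
Real growth = 2006.18 / 2231.20 − 1 = -0.1009.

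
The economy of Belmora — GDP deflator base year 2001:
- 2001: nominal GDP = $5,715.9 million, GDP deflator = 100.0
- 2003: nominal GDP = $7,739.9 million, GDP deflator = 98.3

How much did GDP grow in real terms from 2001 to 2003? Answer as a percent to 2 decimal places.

Real GDP 2001 = 5715.9 / 1.000 = 5715.90.
Real GDP 2003 = 7739.9 / 0.983 = 7873.75.
Real growth = 7873.75 / 5715.90 − 1 = 0.3775.

37.75%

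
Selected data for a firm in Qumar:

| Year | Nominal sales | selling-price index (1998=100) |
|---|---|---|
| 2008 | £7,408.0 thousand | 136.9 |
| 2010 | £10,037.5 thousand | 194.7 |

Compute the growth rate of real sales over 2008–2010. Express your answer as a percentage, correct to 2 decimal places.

-4.73%

Real sales 2008 = 7408.0 / 1.369 = 5411.25.
Real sales 2010 = 10037.5 / 1.947 = 5155.37.
Real growth = 5155.37 / 5411.25 − 1 = -0.0473.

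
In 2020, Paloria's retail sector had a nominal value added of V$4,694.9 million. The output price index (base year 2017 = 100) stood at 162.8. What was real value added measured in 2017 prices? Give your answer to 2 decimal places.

Real value added = Nominal / (output price index/100) = 4694.9 / 1.628 = 2883.85.

V$2,883.85 million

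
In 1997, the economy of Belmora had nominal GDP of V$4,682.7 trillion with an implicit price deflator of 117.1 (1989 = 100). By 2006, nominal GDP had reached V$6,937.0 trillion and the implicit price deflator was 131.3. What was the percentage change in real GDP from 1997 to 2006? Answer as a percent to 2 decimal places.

Deflate each year: 1997 → 4682.7/1.171 = 3998.89; 2006 → 6937.0/1.313 = 5283.32.
So real GDP changed by 5283.32/3998.89 − 1 = 0.3212, i.e. 32.12%.

32.12%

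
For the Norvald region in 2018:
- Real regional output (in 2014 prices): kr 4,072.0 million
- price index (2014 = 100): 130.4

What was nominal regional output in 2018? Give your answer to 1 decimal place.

Nominal regional output = Real × (price index/100) = 4072.0 × 1.304 = 5309.89.

kr 5,309.9 million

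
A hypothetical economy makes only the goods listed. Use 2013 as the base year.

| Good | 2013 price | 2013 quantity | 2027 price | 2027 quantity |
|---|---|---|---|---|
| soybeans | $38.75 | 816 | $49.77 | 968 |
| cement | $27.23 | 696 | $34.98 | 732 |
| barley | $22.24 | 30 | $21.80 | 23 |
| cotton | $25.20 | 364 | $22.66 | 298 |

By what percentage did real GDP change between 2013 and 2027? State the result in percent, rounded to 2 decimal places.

8.36%

Real GDP 2013 = Nominal GDP 2013 = 38.75·816 + 27.23·696 + 22.24·30 + 25.20·364 = 60412.08.
Real GDP 2027 (at 2013 prices) = 38.75·968 + 27.23·732 + 22.24·23 + 25.20·298 = 65463.48.
Real growth = 65463.48/60412.08 − 1 = 0.0836.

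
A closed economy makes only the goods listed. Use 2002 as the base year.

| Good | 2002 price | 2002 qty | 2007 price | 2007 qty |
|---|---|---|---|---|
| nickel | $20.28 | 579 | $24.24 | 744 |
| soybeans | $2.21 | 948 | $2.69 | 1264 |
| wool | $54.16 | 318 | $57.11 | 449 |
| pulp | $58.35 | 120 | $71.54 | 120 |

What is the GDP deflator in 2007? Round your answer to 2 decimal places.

Nominal GDP 2007 = 24.24·744 + 2.69·1264 + 57.11·449 + 71.54·120 = 55661.91.
Real GDP 2007 (at 2002 prices) = 20.28·744 + 2.21·1264 + 54.16·449 + 58.35·120 = 49201.60.
Deflator = Nominal/Real × 100 = 55661.91/49201.60 × 100 = 113.130.

113.13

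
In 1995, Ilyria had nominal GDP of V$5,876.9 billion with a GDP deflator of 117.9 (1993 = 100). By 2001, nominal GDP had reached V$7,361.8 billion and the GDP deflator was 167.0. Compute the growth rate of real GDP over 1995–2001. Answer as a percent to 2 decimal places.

-11.56%

Real GDP 1995 = 5876.9 / 1.179 = 4984.65.
Real GDP 2001 = 7361.8 / 1.670 = 4408.26.
Real growth = 4408.26 / 4984.65 − 1 = -0.1156.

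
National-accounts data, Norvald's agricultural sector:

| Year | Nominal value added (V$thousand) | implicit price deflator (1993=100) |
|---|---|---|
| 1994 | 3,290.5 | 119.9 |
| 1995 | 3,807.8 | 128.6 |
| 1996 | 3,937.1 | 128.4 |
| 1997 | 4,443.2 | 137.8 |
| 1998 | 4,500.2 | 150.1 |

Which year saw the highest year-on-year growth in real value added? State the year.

1995: real = 3807.8/1.286 = 2960.96; growth vs 1994 (2744.37) = 7.89%.
1996: real = 3937.1/1.284 = 3066.28; growth vs 1995 (2960.96) = 3.56%.
1997: real = 4443.2/1.378 = 3224.38; growth vs 1996 (3066.28) = 5.16%.
1998: real = 4500.2/1.501 = 2998.13; growth vs 1997 (3224.38) = -7.02%.

1995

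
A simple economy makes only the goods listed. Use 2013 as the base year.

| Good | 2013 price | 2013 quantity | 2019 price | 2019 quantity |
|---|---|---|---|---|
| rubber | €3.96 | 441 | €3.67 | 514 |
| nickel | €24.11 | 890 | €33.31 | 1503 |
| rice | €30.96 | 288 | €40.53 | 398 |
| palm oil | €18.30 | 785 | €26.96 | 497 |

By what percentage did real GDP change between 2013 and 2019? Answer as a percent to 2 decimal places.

Real GDP 2013 = Nominal GDP 2013 = 3.96·441 + 24.11·890 + 30.96·288 + 18.30·785 = 46486.24.
Real GDP 2019 (at 2013 prices) = 3.96·514 + 24.11·1503 + 30.96·398 + 18.30·497 = 59689.95.
Real growth = 59689.95/46486.24 − 1 = 0.2840.

28.40%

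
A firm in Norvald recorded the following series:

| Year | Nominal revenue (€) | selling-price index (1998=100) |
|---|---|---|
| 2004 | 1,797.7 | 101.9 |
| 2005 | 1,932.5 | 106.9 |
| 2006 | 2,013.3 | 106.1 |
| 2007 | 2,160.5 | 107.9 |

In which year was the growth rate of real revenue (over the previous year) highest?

2005: real = 1932.5/1.069 = 1807.76; growth vs 2004 (1764.18) = 2.47%.
2006: real = 2013.3/1.061 = 1897.55; growth vs 2005 (1807.76) = 4.97%.
2007: real = 2160.5/1.079 = 2002.32; growth vs 2006 (1897.55) = 5.52%.

2007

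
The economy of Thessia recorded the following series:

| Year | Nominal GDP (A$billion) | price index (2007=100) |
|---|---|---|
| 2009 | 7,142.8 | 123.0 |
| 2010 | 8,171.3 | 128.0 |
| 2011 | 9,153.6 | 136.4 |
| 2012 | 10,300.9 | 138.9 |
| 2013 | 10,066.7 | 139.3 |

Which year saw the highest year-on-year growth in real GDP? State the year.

2010: real = 8171.3/1.280 = 6383.83; growth vs 2009 (5807.15) = 9.93%.
2011: real = 9153.6/1.364 = 6710.85; growth vs 2010 (6383.83) = 5.12%.
2012: real = 10300.9/1.389 = 7416.05; growth vs 2011 (6710.85) = 10.51%.
2013: real = 10066.7/1.393 = 7226.63; growth vs 2012 (7416.05) = -2.55%.

2012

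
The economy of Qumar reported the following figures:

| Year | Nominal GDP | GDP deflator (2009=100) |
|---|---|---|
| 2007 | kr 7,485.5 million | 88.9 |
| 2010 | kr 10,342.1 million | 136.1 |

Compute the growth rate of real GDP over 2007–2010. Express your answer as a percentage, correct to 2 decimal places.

-9.75%

Deflate each year: 2007 → 7485.5/0.889 = 8420.13; 2010 → 10342.1/1.361 = 7598.90.
So real GDP changed by 7598.90/8420.13 − 1 = -0.0975, i.e. -9.75%.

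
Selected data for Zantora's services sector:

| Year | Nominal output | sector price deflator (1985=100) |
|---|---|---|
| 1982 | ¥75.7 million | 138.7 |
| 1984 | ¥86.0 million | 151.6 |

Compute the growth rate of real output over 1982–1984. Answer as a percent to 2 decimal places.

Deflate each year: 1982 → 75.7/1.387 = 54.58; 1984 → 86.0/1.516 = 56.73.
So real output changed by 56.73/54.58 − 1 = 0.0394, i.e. 3.94%.

3.94%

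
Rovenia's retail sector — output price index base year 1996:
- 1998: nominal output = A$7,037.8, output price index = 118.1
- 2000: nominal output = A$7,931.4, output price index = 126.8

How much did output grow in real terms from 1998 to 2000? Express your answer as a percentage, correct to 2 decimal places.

Real output 1998 = 7037.8 / 1.181 = 5959.19.
Real output 2000 = 7931.4 / 1.268 = 6255.05.
Real growth = 6255.05 / 5959.19 − 1 = 0.0496.

4.96%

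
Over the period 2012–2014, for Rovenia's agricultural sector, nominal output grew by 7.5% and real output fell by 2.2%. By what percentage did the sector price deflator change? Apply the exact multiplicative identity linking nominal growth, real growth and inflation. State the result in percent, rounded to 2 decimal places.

(1 + g_nom) = (1 + g_real)(1 + π), so π = 1.0750 / 0.9780 − 1 = 0.09918.

9.92%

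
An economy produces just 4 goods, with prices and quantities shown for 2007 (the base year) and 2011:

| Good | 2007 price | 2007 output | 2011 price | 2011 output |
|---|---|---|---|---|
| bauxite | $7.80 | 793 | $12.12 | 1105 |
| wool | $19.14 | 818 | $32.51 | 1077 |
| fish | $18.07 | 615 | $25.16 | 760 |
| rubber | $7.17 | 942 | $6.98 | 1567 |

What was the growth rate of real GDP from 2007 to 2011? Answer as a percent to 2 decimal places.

Real GDP 2007 = Nominal GDP 2007 = 7.80·793 + 19.14·818 + 18.07·615 + 7.17·942 = 39709.11.
Real GDP 2011 (at 2007 prices) = 7.80·1105 + 19.14·1077 + 18.07·760 + 7.17·1567 = 54201.37.
Real growth = 54201.37/39709.11 − 1 = 0.3650.

36.50%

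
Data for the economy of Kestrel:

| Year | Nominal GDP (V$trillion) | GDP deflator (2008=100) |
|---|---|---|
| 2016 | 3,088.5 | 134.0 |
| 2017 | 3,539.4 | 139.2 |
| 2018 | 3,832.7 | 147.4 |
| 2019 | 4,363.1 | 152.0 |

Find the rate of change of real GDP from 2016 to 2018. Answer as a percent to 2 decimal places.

12.81%

Real GDP 2016 = 3088.5/1.340 = 2304.85.
Real GDP 2018 = 3832.7/1.474 = 2600.20.
Change = 2600.20/2304.85 − 1 = 0.1281.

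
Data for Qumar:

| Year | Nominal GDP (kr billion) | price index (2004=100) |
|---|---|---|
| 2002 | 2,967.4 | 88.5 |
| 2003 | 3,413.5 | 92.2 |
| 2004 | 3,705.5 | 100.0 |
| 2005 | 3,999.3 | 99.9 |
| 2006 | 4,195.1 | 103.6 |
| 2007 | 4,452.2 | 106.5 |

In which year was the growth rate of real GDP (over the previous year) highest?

2003

2003: real = 3413.5/0.922 = 3702.28; growth vs 2002 (3352.99) = 10.42%.
2004: real = 3705.5/1.000 = 3705.50; growth vs 2003 (3702.28) = 0.09%.
2005: real = 3999.3/0.999 = 4003.30; growth vs 2004 (3705.50) = 8.04%.
2006: real = 4195.1/1.036 = 4049.32; growth vs 2005 (4003.30) = 1.15%.
2007: real = 4452.2/1.065 = 4180.47; growth vs 2006 (4049.32) = 3.24%.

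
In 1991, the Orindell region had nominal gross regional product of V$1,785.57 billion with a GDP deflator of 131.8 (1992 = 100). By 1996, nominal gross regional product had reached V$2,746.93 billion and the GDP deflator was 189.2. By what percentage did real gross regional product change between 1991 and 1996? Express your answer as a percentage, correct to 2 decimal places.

7.17%

Real gross regional product 1991 = 1785.57 / 1.318 = 1354.76.
Real gross regional product 1996 = 2746.93 / 1.892 = 1451.87.
Real growth = 1451.87 / 1354.76 − 1 = 0.0717.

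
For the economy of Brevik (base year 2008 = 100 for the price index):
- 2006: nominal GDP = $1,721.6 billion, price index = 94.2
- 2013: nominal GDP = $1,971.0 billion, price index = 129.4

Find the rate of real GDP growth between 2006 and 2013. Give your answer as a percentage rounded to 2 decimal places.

-16.66%

Deflate each year: 2006 → 1721.6/0.942 = 1827.60; 2013 → 1971.0/1.294 = 1523.18.
So real GDP changed by 1523.18/1827.60 − 1 = -0.1666, i.e. -16.66%.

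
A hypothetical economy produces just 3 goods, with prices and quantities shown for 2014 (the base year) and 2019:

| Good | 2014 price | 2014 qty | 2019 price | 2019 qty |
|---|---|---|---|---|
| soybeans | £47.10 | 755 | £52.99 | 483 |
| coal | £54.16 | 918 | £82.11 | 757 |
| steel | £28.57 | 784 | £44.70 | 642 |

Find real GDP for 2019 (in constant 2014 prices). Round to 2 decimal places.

Real GDP 2019 = Σ (p_2014 × q_2019) = 47.10·483 + 54.16·757 + 28.57·642 = 82090.36.

£82090.36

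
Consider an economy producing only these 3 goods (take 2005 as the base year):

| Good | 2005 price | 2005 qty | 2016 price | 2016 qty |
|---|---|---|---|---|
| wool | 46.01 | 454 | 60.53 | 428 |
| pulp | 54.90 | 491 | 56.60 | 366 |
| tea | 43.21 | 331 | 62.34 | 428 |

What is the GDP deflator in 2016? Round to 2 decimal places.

Nominal GDP 2016 = 60.53·428 + 56.60·366 + 62.34·428 = 73303.96.
Real GDP 2016 (at 2005 prices) = 46.01·428 + 54.90·366 + 43.21·428 = 58279.56.
Deflator = Nominal/Real × 100 = 73303.96/58279.56 × 100 = 125.780.

125.78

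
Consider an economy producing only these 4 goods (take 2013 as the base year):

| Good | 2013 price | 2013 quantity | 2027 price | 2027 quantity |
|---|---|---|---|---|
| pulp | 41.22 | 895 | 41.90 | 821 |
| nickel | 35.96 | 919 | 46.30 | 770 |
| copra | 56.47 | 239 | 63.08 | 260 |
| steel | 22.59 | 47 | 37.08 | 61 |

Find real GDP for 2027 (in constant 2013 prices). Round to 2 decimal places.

77591.01

Real GDP 2027 = Σ (p_2013 × q_2027) = 41.22·821 + 35.96·770 + 56.47·260 + 22.59·61 = 77591.01.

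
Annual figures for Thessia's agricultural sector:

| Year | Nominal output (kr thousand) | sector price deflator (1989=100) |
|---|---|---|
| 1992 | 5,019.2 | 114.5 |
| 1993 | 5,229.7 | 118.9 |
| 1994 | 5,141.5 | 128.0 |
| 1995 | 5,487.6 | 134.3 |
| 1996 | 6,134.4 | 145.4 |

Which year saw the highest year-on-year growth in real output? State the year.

1993: real = 5229.7/1.189 = 4398.40; growth vs 1992 (4383.58) = 0.34%.
1994: real = 5141.5/1.280 = 4016.80; growth vs 1993 (4398.40) = -8.68%.
1995: real = 5487.6/1.343 = 4086.08; growth vs 1994 (4016.80) = 1.72%.
1996: real = 6134.4/1.454 = 4218.98; growth vs 1995 (4086.08) = 3.25%.

1996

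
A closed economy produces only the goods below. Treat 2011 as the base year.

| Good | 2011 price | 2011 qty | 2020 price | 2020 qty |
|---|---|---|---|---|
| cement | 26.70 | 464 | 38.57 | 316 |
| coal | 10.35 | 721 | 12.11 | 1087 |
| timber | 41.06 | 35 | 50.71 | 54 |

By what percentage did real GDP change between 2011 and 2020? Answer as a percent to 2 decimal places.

Real GDP 2011 = Nominal GDP 2011 = 26.70·464 + 10.35·721 + 41.06·35 = 21288.25.
Real GDP 2020 (at 2011 prices) = 26.70·316 + 10.35·1087 + 41.06·54 = 21904.89.
Real growth = 21904.89/21288.25 − 1 = 0.0290.

2.90%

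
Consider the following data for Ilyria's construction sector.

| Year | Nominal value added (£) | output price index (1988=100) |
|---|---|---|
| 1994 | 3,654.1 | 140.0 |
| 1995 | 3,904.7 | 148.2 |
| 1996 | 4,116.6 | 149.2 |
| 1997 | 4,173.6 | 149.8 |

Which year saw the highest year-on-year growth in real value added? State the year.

1995: real = 3904.7/1.482 = 2634.75; growth vs 1994 (2610.07) = 0.95%.
1996: real = 4116.6/1.492 = 2759.12; growth vs 1995 (2634.75) = 4.72%.
1997: real = 4173.6/1.498 = 2786.11; growth vs 1996 (2759.12) = 0.98%.

1996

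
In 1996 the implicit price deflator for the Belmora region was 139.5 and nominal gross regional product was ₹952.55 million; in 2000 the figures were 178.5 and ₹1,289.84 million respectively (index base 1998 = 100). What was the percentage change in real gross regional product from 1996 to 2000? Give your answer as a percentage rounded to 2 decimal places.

Real gross regional product 1996 = 952.55 / 1.395 = 682.83.
Real gross regional product 2000 = 1289.84 / 1.785 = 722.60.
Real growth = 722.60 / 682.83 − 1 = 0.0582.

5.82%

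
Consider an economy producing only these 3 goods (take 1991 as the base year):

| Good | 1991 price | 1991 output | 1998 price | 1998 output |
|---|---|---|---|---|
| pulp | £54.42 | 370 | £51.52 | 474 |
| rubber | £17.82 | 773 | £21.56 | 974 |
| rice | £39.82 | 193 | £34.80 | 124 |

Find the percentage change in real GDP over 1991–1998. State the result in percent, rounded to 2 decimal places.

15.61%

Real GDP 1991 = Nominal GDP 1991 = 54.42·370 + 17.82·773 + 39.82·193 = 41595.52.
Real GDP 1998 (at 1991 prices) = 54.42·474 + 17.82·974 + 39.82·124 = 48089.44.
Real growth = 48089.44/41595.52 − 1 = 0.1561.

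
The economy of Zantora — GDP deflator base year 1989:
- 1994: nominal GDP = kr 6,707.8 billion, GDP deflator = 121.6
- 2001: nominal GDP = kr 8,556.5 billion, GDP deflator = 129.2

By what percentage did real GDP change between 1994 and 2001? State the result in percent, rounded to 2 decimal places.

20.06%

Deflate each year: 1994 → 6707.8/1.216 = 5516.28; 2001 → 8556.5/1.292 = 6622.68.
So real GDP changed by 6622.68/5516.28 − 1 = 0.2006, i.e. 20.06%.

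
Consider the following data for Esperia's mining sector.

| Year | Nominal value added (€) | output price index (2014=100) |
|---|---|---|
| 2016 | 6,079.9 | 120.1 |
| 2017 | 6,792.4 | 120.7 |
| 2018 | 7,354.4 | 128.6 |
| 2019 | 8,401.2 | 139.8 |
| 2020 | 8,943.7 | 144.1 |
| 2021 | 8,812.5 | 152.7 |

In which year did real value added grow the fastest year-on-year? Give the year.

2017

2017: real = 6792.4/1.207 = 5627.51; growth vs 2016 (5062.36) = 11.16%.
2018: real = 7354.4/1.286 = 5718.82; growth vs 2017 (5627.51) = 1.62%.
2019: real = 8401.2/1.398 = 6009.44; growth vs 2018 (5718.82) = 5.08%.
2020: real = 8943.7/1.441 = 6206.59; growth vs 2019 (6009.44) = 3.28%.
2021: real = 8812.5/1.527 = 5771.12; growth vs 2020 (6206.59) = -7.02%.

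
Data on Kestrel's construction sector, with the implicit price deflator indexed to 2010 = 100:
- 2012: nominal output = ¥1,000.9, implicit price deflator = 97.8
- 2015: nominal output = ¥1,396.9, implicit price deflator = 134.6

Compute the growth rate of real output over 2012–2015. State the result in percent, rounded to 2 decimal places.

1.41%

Deflate each year: 2012 → 1000.9/0.978 = 1023.42; 2015 → 1396.9/1.346 = 1037.82.
So real output changed by 1037.82/1023.42 − 1 = 0.0141, i.e. 1.41%.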